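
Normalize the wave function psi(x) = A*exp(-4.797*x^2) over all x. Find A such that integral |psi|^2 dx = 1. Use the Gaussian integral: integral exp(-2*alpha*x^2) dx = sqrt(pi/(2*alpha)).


integral |psi|^2 dx = A^2 * sqrt(pi/(2*alpha)) = 1
A^2 = sqrt(2*alpha/pi)
= sqrt(2 * 4.797 / pi)
= 1.747531
A = sqrt(1.747531)
= 1.3219

1.3219


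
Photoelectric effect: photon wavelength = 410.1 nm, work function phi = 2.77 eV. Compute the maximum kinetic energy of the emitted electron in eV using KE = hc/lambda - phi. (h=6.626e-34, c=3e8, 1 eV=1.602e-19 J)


E_photon = hc / lambda
= (6.626e-34)(3e8) / (410.1e-9)
= 4.8471e-19 J
= 3.0257 eV
KE = E_photon - phi
= 3.0257 - 2.77
= 0.2557 eV

0.2557


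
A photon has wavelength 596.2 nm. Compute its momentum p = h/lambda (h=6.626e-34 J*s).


p = h / lambda
= 6.626e-34 / (596.2e-9)
= 6.626e-34 / 5.9620e-07
= 1.1114e-27 kg*m/s

1.1114e-27


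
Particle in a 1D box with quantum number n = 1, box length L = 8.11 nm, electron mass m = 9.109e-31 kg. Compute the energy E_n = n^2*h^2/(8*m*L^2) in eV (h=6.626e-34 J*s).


E = n^2 * h^2 / (8 * m * L^2)
= 1^2 * (6.626e-34)^2 / (8 * 9.109e-31 * (8.11e-9)^2)
= 1 * 4.3904e-67 / (8 * 9.109e-31 * 6.5772e-17)
= 9.1601e-22 J
= 0.0057 eV

0.0057


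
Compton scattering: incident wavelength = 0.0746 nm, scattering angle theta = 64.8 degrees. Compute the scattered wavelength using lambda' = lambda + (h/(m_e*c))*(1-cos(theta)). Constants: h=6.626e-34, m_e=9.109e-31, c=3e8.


Compton wavelength: h/(m_e*c) = 2.4247e-12 m
d_lambda = 2.4247e-12 * (1 - cos(64.8 deg))
= 2.4247e-12 * 0.574221
= 1.3923e-12 m = 0.001392 nm
lambda' = 0.0746 + 0.001392
= 0.075992 nm

0.075992


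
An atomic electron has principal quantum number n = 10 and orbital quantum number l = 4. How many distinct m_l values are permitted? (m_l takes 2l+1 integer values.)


m_l ranges from -l to +l in integer steps
So m_l goes from -4 to +4
Count = 2l + 1 = 2*4 + 1
= 9

9


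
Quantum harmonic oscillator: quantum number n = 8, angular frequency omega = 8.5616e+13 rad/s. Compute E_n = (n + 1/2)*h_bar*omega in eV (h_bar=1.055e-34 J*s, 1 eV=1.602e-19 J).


E = (n + 1/2) * h_bar * omega
= (8 + 0.5) * 1.055e-34 * 8.5616e+13
= 8.5 * 9.0325e-21
= 7.6776e-20 J
= 0.4793 eV

0.4793


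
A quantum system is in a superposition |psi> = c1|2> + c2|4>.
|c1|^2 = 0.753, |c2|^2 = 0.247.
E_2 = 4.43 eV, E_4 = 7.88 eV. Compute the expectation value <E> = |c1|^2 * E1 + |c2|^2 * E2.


<E> = |c1|^2 * E1 + |c2|^2 * E2
= 0.753 * 4.43 + 0.247 * 7.88
= 3.3358 + 1.9464
= 5.2821 eV

5.2821


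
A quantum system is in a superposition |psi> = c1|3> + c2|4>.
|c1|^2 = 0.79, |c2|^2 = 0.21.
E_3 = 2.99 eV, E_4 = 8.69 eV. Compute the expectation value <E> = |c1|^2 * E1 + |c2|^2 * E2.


<E> = |c1|^2 * E1 + |c2|^2 * E2
= 0.79 * 2.99 + 0.21 * 8.69
= 2.3621 + 1.8249
= 4.187 eV

4.187


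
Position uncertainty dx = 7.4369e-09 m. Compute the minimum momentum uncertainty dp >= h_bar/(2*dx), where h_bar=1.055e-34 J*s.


dp = h_bar / (2 * dx)
= 1.055e-34 / (2 * 7.4369e-09)
= 1.055e-34 / 1.4874e-08
= 7.0930e-27 kg*m/s

7.0930e-27


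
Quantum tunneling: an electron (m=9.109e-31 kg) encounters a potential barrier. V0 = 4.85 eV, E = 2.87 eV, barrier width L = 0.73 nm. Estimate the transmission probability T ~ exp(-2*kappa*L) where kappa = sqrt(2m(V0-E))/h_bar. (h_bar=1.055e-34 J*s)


V0 - E = 1.98 eV = 3.1720e-19 J
kappa = sqrt(2 * m * (V0-E)) / h_bar
= sqrt(2 * 9.109e-31 * 3.1720e-19) / 1.055e-34
= 7.2055e+09 /m
2*kappa*L = 2 * 7.2055e+09 * 0.73e-9
= 10.52
T = exp(-10.52) = 2.699194e-05

2.699194e-05


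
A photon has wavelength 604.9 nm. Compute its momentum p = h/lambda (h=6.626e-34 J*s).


p = h / lambda
= 6.626e-34 / (604.9e-9)
= 6.626e-34 / 6.0490e-07
= 1.0954e-27 kg*m/s

1.0954e-27


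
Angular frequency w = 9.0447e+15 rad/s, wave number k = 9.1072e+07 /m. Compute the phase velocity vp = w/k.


vp = w / k
= 9.0447e+15 / 9.1072e+07
= 9.9314e+07 m/s

9.9314e+07


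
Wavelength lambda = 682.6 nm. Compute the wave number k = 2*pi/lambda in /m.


k = 2 * pi / lambda
= 6.2832 / (682.6e-9)
= 6.2832 / 6.8260e-07
= 9.2048e+06 /m

9.2048e+06


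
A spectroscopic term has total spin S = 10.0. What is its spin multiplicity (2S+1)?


Spin multiplicity = 2S + 1
= 2 * 10.0 + 1
= 20.0 + 1
= 21

21


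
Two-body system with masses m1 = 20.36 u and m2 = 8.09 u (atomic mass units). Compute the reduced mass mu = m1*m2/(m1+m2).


mu = m1 * m2 / (m1 + m2)
= 20.36 * 8.09 / (20.36 + 8.09)
= 164.7124 / 28.45
= 5.7895 u

5.7895


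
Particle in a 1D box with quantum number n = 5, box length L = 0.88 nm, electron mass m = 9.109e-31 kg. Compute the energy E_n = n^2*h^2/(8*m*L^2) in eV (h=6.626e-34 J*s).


E = n^2 * h^2 / (8 * m * L^2)
= 5^2 * (6.626e-34)^2 / (8 * 9.109e-31 * (0.88e-9)^2)
= 25 * 4.3904e-67 / (8 * 9.109e-31 * 7.7440e-19)
= 1.9450e-18 J
= 12.141 eV

12.141


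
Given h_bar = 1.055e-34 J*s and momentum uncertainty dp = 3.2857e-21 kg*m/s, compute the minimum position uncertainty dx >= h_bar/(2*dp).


dx = h_bar / (2 * dp)
= 1.055e-34 / (2 * 3.2857e-21)
= 1.055e-34 / 6.5714e-21
= 1.6054e-14 m

1.6054e-14


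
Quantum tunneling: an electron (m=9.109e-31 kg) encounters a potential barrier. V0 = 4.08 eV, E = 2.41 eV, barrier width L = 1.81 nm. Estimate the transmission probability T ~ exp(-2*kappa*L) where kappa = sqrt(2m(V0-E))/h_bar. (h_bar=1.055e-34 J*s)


V0 - E = 1.67 eV = 2.6753e-19 J
kappa = sqrt(2 * m * (V0-E)) / h_bar
= sqrt(2 * 9.109e-31 * 2.6753e-19) / 1.055e-34
= 6.6174e+09 /m
2*kappa*L = 2 * 6.6174e+09 * 1.81e-9
= 23.955
T = exp(-23.955) = 3.948945e-11

3.948945e-11


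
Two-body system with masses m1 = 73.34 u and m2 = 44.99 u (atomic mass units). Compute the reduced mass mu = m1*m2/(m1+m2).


mu = m1 * m2 / (m1 + m2)
= 73.34 * 44.99 / (73.34 + 44.99)
= 3299.5666 / 118.33
= 27.8844 u

27.8844


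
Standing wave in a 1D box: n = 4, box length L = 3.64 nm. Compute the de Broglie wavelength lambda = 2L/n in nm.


lambda = 2L / n
= 2 * 3.64 / 4
= 7.28 / 4
= 1.82 nm

1.82


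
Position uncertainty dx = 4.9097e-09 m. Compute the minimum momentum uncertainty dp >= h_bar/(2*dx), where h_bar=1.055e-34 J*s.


dp = h_bar / (2 * dx)
= 1.055e-34 / (2 * 4.9097e-09)
= 1.055e-34 / 9.8194e-09
= 1.0744e-26 kg*m/s

1.0744e-26


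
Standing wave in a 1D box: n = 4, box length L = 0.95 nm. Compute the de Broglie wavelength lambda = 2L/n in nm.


lambda = 2L / n
= 2 * 0.95 / 4
= 1.9 / 4
= 0.475 nm

0.475


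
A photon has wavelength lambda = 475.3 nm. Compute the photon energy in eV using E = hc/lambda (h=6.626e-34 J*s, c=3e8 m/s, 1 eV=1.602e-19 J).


E = hc / lambda
= (6.626e-34)(3e8) / (475.3e-9)
= 1.9878e-25 / 4.7530e-07
= 4.1822e-19 J
Converting to eV: 4.1822e-19 / 1.602e-19
= 2.6106 eV

2.6106


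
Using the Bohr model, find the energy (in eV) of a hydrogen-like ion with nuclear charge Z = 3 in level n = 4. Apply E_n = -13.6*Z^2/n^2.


E_n = -13.6 * Z^2 / n^2
= -13.6 * 3^2 / 4^2
= -13.6 * 9 / 16
= -7.65 eV

-7.65


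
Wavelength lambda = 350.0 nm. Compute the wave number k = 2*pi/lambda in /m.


k = 2 * pi / lambda
= 6.2832 / (350.0e-9)
= 6.2832 / 3.5000e-07
= 1.7952e+07 /m

1.7952e+07


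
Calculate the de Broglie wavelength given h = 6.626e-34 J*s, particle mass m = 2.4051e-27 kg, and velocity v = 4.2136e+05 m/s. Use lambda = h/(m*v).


lambda = h / (m * v)
= 6.626e-34 / (2.4051e-27 * 4.2136e+05)
= 6.626e-34 / 1.0134e-21
= 6.5383e-13 m

6.5383e-13


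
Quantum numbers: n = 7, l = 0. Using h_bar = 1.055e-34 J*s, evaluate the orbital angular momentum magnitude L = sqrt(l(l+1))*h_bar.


L = sqrt(l*(l+1)) * h_bar
= sqrt(0 * 1) * 1.055e-34
= sqrt(0) * 1.055e-34
= 0.0 * 1.055e-34
= 0.0000e+00 J*s

0.0000e+00


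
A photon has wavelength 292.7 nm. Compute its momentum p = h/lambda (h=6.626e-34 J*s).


p = h / lambda
= 6.626e-34 / (292.7e-9)
= 6.626e-34 / 2.9270e-07
= 2.2638e-27 kg*m/s

2.2638e-27


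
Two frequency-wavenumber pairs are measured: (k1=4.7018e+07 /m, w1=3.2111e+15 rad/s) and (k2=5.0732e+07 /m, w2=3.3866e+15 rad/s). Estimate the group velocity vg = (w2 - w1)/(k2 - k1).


vg = (w2 - w1) / (k2 - k1)
= (3.3866e+15 - 3.2111e+15) / (5.0732e+07 - 4.7018e+07)
= 1.7550e+14 / 3.7140e+06
= 4.7254e+07 m/s

4.7254e+07


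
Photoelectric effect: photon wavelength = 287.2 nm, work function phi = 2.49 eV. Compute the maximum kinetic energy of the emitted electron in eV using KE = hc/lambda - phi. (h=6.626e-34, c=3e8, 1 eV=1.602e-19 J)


E_photon = hc / lambda
= (6.626e-34)(3e8) / (287.2e-9)
= 6.9213e-19 J
= 4.3204 eV
KE = E_photon - phi
= 4.3204 - 2.49
= 1.8304 eV

1.8304


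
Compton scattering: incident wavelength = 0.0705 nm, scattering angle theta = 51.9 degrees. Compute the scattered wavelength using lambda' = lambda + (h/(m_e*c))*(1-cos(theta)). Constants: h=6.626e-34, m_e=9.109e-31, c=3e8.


Compton wavelength: h/(m_e*c) = 2.4247e-12 m
d_lambda = 2.4247e-12 * (1 - cos(51.9 deg))
= 2.4247e-12 * 0.382964
= 9.2858e-13 m = 0.000929 nm
lambda' = 0.0705 + 0.000929
= 0.071429 nm

0.071429


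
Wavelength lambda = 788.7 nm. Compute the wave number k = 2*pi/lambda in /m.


k = 2 * pi / lambda
= 6.2832 / (788.7e-9)
= 6.2832 / 7.8870e-07
= 7.9665e+06 /m

7.9665e+06


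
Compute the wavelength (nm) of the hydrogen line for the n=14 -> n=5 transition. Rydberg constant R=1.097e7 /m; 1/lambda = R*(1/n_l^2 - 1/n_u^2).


1/lambda = R * (1/n_l^2 - 1/n_u^2)
= 1.097e7 * (1/5^2 - 1/14^2)
= 1.097e7 * (0.04 - 0.005102)
= 1.097e7 * 0.034898
= 3.8283e+05 /m
lambda = 1 / 3.8283e+05 = 2612.1213 nm

2612.1213


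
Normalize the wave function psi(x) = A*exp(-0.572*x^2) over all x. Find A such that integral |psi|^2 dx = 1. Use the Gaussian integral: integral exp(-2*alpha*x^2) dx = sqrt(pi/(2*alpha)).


integral |psi|^2 dx = A^2 * sqrt(pi/(2*alpha)) = 1
A^2 = sqrt(2*alpha/pi)
= sqrt(2 * 0.572 / pi)
= 0.603446
A = sqrt(0.603446)
= 0.7768

0.7768


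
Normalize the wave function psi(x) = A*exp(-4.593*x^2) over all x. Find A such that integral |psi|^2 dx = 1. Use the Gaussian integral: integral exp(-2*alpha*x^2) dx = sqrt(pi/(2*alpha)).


integral |psi|^2 dx = A^2 * sqrt(pi/(2*alpha)) = 1
A^2 = sqrt(2*alpha/pi)
= sqrt(2 * 4.593 / pi)
= 1.709969
A = sqrt(1.709969)
= 1.3077

1.3077


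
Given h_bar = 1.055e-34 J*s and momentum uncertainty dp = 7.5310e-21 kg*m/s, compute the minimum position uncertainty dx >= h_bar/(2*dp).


dx = h_bar / (2 * dp)
= 1.055e-34 / (2 * 7.5310e-21)
= 1.055e-34 / 1.5062e-20
= 7.0044e-15 m

7.0044e-15


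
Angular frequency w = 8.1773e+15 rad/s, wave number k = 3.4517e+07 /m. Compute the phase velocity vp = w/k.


vp = w / k
= 8.1773e+15 / 3.4517e+07
= 2.3691e+08 m/s

2.3691e+08


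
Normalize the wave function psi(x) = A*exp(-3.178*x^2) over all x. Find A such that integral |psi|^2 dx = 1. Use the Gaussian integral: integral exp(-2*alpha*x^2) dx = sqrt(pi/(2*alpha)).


integral |psi|^2 dx = A^2 * sqrt(pi/(2*alpha)) = 1
A^2 = sqrt(2*alpha/pi)
= sqrt(2 * 3.178 / pi)
= 1.422384
A = sqrt(1.422384)
= 1.1926

1.1926


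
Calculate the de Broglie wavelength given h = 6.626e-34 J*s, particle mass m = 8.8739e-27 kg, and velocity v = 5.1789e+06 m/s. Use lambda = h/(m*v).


lambda = h / (m * v)
= 6.626e-34 / (8.8739e-27 * 5.1789e+06)
= 6.626e-34 / 4.5957e-20
= 1.4418e-14 m

1.4418e-14


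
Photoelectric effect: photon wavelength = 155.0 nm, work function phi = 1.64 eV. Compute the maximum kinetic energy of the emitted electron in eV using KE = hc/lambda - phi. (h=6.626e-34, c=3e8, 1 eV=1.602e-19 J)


E_photon = hc / lambda
= (6.626e-34)(3e8) / (155.0e-9)
= 1.2825e-18 J
= 8.0053 eV
KE = E_photon - phi
= 8.0053 - 1.64
= 6.3653 eV

6.3653


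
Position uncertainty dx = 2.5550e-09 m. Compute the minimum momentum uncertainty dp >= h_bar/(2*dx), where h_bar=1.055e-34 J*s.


dp = h_bar / (2 * dx)
= 1.055e-34 / (2 * 2.5550e-09)
= 1.055e-34 / 5.1100e-09
= 2.0646e-26 kg*m/s

2.0646e-26


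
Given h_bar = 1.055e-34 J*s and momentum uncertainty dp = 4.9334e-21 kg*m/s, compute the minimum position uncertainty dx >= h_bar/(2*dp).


dx = h_bar / (2 * dp)
= 1.055e-34 / (2 * 4.9334e-21)
= 1.055e-34 / 9.8668e-21
= 1.0692e-14 m

1.0692e-14


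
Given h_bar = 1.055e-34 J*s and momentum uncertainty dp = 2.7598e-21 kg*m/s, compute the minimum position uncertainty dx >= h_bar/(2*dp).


dx = h_bar / (2 * dp)
= 1.055e-34 / (2 * 2.7598e-21)
= 1.055e-34 / 5.5196e-21
= 1.9114e-14 m

1.9114e-14


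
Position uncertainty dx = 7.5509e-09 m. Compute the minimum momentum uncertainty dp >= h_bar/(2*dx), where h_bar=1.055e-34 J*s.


dp = h_bar / (2 * dx)
= 1.055e-34 / (2 * 7.5509e-09)
= 1.055e-34 / 1.5102e-08
= 6.9859e-27 kg*m/s

6.9859e-27


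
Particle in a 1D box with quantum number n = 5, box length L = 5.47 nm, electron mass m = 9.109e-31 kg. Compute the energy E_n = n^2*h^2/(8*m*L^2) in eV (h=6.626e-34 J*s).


E = n^2 * h^2 / (8 * m * L^2)
= 5^2 * (6.626e-34)^2 / (8 * 9.109e-31 * (5.47e-9)^2)
= 25 * 4.3904e-67 / (8 * 9.109e-31 * 2.9921e-17)
= 5.0339e-20 J
= 0.3142 eV

0.3142


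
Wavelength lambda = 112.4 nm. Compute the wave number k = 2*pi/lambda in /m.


k = 2 * pi / lambda
= 6.2832 / (112.4e-9)
= 6.2832 / 1.1240e-07
= 5.5900e+07 /m

5.5900e+07


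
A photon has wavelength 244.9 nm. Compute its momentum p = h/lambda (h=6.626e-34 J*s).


p = h / lambda
= 6.626e-34 / (244.9e-9)
= 6.626e-34 / 2.4490e-07
= 2.7056e-27 kg*m/s

2.7056e-27


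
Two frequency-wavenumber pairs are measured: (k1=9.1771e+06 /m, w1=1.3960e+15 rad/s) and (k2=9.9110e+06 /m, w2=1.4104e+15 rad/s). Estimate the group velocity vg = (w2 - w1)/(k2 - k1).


vg = (w2 - w1) / (k2 - k1)
= (1.4104e+15 - 1.3960e+15) / (9.9110e+06 - 9.1771e+06)
= 1.4400e+13 / 7.3390e+05
= 1.9621e+07 m/s

1.9621e+07


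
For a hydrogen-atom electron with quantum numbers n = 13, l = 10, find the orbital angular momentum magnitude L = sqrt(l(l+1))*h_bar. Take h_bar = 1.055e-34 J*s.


L = sqrt(l*(l+1)) * h_bar
= sqrt(10 * 11) * 1.055e-34
= sqrt(110) * 1.055e-34
= 10.4881 * 1.055e-34
= 1.1065e-33 J*s

1.1065e-33


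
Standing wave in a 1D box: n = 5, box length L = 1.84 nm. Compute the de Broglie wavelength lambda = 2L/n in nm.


lambda = 2L / n
= 2 * 1.84 / 5
= 3.68 / 5
= 0.736 nm

0.736


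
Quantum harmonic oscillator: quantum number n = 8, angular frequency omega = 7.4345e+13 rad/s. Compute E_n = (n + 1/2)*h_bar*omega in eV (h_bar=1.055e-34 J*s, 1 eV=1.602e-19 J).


E = (n + 1/2) * h_bar * omega
= (8 + 0.5) * 1.055e-34 * 7.4345e+13
= 8.5 * 7.8434e-21
= 6.6669e-20 J
= 0.4162 eV

0.4162


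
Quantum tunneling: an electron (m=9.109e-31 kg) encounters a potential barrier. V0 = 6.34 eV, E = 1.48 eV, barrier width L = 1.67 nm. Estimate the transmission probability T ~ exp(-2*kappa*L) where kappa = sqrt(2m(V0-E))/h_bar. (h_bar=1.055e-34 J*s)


V0 - E = 4.86 eV = 7.7857e-19 J
kappa = sqrt(2 * m * (V0-E)) / h_bar
= sqrt(2 * 9.109e-31 * 7.7857e-19) / 1.055e-34
= 1.1289e+10 /m
2*kappa*L = 2 * 1.1289e+10 * 1.67e-9
= 37.7045
T = exp(-37.7045) = 4.218155e-17

4.218155e-17


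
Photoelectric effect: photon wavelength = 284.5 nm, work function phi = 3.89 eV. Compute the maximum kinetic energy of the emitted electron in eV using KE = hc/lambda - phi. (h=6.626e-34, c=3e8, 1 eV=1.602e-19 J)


E_photon = hc / lambda
= (6.626e-34)(3e8) / (284.5e-9)
= 6.9870e-19 J
= 4.3614 eV
KE = E_photon - phi
= 4.3614 - 3.89
= 0.4714 eV

0.4714


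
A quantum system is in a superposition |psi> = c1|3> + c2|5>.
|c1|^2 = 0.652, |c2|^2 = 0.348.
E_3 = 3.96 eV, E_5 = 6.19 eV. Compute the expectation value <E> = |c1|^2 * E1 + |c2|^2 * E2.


<E> = |c1|^2 * E1 + |c2|^2 * E2
= 0.652 * 3.96 + 0.348 * 6.19
= 2.5819 + 2.1541
= 4.736 eV

4.736


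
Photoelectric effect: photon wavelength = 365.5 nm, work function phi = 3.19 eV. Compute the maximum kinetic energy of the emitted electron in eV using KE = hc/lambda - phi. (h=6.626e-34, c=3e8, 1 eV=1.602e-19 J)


E_photon = hc / lambda
= (6.626e-34)(3e8) / (365.5e-9)
= 5.4386e-19 J
= 3.3949 eV
KE = E_photon - phi
= 3.3949 - 3.19
= 0.2049 eV

0.2049


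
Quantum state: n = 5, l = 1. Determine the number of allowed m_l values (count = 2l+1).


m_l ranges from -l to +l in integer steps
So m_l goes from -1 to +1
Count = 2l + 1 = 2*1 + 1
= 3

3


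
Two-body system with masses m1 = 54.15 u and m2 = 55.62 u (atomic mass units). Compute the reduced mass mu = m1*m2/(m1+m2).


mu = m1 * m2 / (m1 + m2)
= 54.15 * 55.62 / (54.15 + 55.62)
= 3011.823 / 109.77
= 27.4376 u

27.4376


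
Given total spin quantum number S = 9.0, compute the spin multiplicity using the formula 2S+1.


Spin multiplicity = 2S + 1
= 2 * 9.0 + 1
= 18.0 + 1
= 19

19


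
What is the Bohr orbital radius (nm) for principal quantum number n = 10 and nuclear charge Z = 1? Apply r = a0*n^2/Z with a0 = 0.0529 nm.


r = a0 * n^2 / Z
= 0.0529 * 10^2 / 1
= 0.0529 * 100 / 1
= 5.29 nm

5.29


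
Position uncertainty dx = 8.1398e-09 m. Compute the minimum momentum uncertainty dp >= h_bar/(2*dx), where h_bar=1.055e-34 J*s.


dp = h_bar / (2 * dx)
= 1.055e-34 / (2 * 8.1398e-09)
= 1.055e-34 / 1.6280e-08
= 6.4805e-27 kg*m/s

6.4805e-27


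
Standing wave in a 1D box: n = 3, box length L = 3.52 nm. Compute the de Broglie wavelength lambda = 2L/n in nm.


lambda = 2L / n
= 2 * 3.52 / 3
= 7.04 / 3
= 2.3467 nm

2.3467


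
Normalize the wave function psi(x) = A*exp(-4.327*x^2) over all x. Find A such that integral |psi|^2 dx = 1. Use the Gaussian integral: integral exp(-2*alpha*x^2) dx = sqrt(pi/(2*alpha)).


integral |psi|^2 dx = A^2 * sqrt(pi/(2*alpha)) = 1
A^2 = sqrt(2*alpha/pi)
= sqrt(2 * 4.327 / pi)
= 1.659715
A = sqrt(1.659715)
= 1.2883

1.2883


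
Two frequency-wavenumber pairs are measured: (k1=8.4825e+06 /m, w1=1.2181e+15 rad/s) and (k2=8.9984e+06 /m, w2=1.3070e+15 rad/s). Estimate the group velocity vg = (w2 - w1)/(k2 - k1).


vg = (w2 - w1) / (k2 - k1)
= (1.3070e+15 - 1.2181e+15) / (8.9984e+06 - 8.4825e+06)
= 8.8900e+13 / 5.1590e+05
= 1.7232e+08 m/s

1.7232e+08


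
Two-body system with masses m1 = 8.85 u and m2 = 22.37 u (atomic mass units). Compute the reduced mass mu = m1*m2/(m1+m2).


mu = m1 * m2 / (m1 + m2)
= 8.85 * 22.37 / (8.85 + 22.37)
= 197.9745 / 31.22
= 6.3413 u

6.3413


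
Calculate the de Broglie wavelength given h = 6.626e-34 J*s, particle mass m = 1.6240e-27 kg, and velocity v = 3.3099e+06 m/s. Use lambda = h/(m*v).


lambda = h / (m * v)
= 6.626e-34 / (1.6240e-27 * 3.3099e+06)
= 6.626e-34 / 5.3753e-21
= 1.2327e-13 m

1.2327e-13


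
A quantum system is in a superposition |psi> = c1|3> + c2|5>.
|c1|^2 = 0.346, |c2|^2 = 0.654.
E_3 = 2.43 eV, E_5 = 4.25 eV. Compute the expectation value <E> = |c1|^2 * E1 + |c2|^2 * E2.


<E> = |c1|^2 * E1 + |c2|^2 * E2
= 0.346 * 2.43 + 0.654 * 4.25
= 0.8408 + 2.7795
= 3.6203 eV

3.6203


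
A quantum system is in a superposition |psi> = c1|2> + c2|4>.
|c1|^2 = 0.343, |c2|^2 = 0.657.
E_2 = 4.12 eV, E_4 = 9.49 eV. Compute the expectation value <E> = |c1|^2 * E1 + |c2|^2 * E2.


<E> = |c1|^2 * E1 + |c2|^2 * E2
= 0.343 * 4.12 + 0.657 * 9.49
= 1.4132 + 6.2349
= 7.6481 eV

7.6481


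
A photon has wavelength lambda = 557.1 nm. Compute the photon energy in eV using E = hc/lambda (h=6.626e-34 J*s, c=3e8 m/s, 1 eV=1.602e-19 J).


E = hc / lambda
= (6.626e-34)(3e8) / (557.1e-9)
= 1.9878e-25 / 5.5710e-07
= 3.5681e-19 J
Converting to eV: 3.5681e-19 / 1.602e-19
= 2.2273 eV

2.2273


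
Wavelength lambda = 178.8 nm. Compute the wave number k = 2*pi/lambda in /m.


k = 2 * pi / lambda
= 6.2832 / (178.8e-9)
= 6.2832 / 1.7880e-07
= 3.5141e+07 /m

3.5141e+07


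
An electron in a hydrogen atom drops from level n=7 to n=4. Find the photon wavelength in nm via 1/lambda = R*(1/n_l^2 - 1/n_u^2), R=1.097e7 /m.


1/lambda = R * (1/n_l^2 - 1/n_u^2)
= 1.097e7 * (1/4^2 - 1/7^2)
= 1.097e7 * (0.0625 - 0.020408)
= 1.097e7 * 0.042092
= 4.6175e+05 /m
lambda = 1 / 4.6175e+05 = 2165.686 nm

2165.686


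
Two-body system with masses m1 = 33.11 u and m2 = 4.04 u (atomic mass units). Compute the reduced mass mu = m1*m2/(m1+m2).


mu = m1 * m2 / (m1 + m2)
= 33.11 * 4.04 / (33.11 + 4.04)
= 133.7644 / 37.15
= 3.6007 u

3.6007


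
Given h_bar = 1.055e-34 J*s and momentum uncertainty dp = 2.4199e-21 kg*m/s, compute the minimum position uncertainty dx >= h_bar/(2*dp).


dx = h_bar / (2 * dp)
= 1.055e-34 / (2 * 2.4199e-21)
= 1.055e-34 / 4.8398e-21
= 2.1798e-14 m

2.1798e-14


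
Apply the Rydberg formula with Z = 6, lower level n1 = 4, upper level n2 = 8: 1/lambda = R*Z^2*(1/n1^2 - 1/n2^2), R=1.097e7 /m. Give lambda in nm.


1/lambda = R * Z^2 * (1/n1^2 - 1/n2^2)
= 1.097e7 * 6^2 * (1/4^2 - 1/8^2)
= 1.097e7 * 36 * (0.0625 - 0.015625)
= 1.8512e+07 /m
lambda = 1 / 1.8512e+07
= 54.0194 nm

54.0194


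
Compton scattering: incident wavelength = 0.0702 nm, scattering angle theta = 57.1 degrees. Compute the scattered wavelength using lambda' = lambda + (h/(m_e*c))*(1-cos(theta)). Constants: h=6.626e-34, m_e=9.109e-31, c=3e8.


Compton wavelength: h/(m_e*c) = 2.4247e-12 m
d_lambda = 2.4247e-12 * (1 - cos(57.1 deg))
= 2.4247e-12 * 0.456826
= 1.1077e-12 m = 0.001108 nm
lambda' = 0.0702 + 0.001108
= 0.071308 nm

0.071308


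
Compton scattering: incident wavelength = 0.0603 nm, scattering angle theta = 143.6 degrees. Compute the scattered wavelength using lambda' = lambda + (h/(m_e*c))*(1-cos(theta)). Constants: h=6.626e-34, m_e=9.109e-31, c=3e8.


Compton wavelength: h/(m_e*c) = 2.4247e-12 m
d_lambda = 2.4247e-12 * (1 - cos(143.6 deg))
= 2.4247e-12 * 1.804894
= 4.3763e-12 m = 0.004376 nm
lambda' = 0.0603 + 0.004376
= 0.064676 nm

0.064676


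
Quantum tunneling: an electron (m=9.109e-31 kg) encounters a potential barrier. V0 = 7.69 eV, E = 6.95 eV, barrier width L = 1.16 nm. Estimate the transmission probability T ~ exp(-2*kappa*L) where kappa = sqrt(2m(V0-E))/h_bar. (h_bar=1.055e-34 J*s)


V0 - E = 0.74 eV = 1.1855e-19 J
kappa = sqrt(2 * m * (V0-E)) / h_bar
= sqrt(2 * 9.109e-31 * 1.1855e-19) / 1.055e-34
= 4.4050e+09 /m
2*kappa*L = 2 * 4.4050e+09 * 1.16e-9
= 10.2196
T = exp(-10.2196) = 3.644965e-05

3.644965e-05


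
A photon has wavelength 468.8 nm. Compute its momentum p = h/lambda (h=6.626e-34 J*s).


p = h / lambda
= 6.626e-34 / (468.8e-9)
= 6.626e-34 / 4.6880e-07
= 1.4134e-27 kg*m/s

1.4134e-27


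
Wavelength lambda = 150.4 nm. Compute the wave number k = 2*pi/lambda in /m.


k = 2 * pi / lambda
= 6.2832 / (150.4e-9)
= 6.2832 / 1.5040e-07
= 4.1776e+07 /m

4.1776e+07


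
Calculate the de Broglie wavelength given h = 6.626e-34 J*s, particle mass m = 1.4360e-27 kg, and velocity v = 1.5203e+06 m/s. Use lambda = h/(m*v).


lambda = h / (m * v)
= 6.626e-34 / (1.4360e-27 * 1.5203e+06)
= 6.626e-34 / 2.1832e-21
= 3.0351e-13 m

3.0351e-13


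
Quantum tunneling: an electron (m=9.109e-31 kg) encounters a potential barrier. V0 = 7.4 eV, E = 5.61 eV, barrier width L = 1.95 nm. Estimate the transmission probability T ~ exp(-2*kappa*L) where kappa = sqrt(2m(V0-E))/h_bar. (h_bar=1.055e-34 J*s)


V0 - E = 1.79 eV = 2.8676e-19 J
kappa = sqrt(2 * m * (V0-E)) / h_bar
= sqrt(2 * 9.109e-31 * 2.8676e-19) / 1.055e-34
= 6.8510e+09 /m
2*kappa*L = 2 * 6.8510e+09 * 1.95e-9
= 26.719
T = exp(-26.719) = 2.489338e-12

2.489338e-12


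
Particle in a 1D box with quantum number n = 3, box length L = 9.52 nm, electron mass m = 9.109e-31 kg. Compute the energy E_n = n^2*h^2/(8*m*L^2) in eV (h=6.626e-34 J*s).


E = n^2 * h^2 / (8 * m * L^2)
= 3^2 * (6.626e-34)^2 / (8 * 9.109e-31 * (9.52e-9)^2)
= 9 * 4.3904e-67 / (8 * 9.109e-31 * 9.0630e-17)
= 5.9829e-21 J
= 0.0373 eV

0.0373


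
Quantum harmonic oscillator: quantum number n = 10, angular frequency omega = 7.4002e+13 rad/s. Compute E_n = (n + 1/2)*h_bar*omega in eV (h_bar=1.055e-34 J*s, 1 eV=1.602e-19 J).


E = (n + 1/2) * h_bar * omega
= (10 + 0.5) * 1.055e-34 * 7.4002e+13
= 10.5 * 7.8072e-21
= 8.1976e-20 J
= 0.5117 eV

0.5117


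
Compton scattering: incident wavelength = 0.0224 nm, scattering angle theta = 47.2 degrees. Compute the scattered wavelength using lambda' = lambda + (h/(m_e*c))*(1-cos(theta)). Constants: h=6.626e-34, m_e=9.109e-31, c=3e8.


Compton wavelength: h/(m_e*c) = 2.4247e-12 m
d_lambda = 2.4247e-12 * (1 - cos(47.2 deg))
= 2.4247e-12 * 0.320559
= 7.7726e-13 m = 0.000777 nm
lambda' = 0.0224 + 0.000777
= 0.023177 nm

0.023177


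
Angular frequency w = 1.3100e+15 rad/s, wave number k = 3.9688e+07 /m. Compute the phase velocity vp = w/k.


vp = w / k
= 1.3100e+15 / 3.9688e+07
= 3.3007e+07 m/s

3.3007e+07


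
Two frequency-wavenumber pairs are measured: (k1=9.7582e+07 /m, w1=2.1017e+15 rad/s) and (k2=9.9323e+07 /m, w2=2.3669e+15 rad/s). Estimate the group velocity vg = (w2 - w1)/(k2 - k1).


vg = (w2 - w1) / (k2 - k1)
= (2.3669e+15 - 2.1017e+15) / (9.9323e+07 - 9.7582e+07)
= 2.6520e+14 / 1.7410e+06
= 1.5233e+08 m/s

1.5233e+08


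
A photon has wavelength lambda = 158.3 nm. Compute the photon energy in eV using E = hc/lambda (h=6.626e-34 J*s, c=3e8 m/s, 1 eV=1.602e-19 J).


E = hc / lambda
= (6.626e-34)(3e8) / (158.3e-9)
= 1.9878e-25 / 1.5830e-07
= 1.2557e-18 J
Converting to eV: 1.2557e-18 / 1.602e-19
= 7.8384 eV

7.8384


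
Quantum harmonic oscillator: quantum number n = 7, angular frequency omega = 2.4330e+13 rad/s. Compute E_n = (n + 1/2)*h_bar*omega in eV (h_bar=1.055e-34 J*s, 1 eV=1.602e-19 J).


E = (n + 1/2) * h_bar * omega
= (7 + 0.5) * 1.055e-34 * 2.4330e+13
= 7.5 * 2.5668e-21
= 1.9251e-20 J
= 0.1202 eV

0.1202


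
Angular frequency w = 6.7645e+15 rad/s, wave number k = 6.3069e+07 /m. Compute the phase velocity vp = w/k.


vp = w / k
= 6.7645e+15 / 6.3069e+07
= 1.0726e+08 m/s

1.0726e+08


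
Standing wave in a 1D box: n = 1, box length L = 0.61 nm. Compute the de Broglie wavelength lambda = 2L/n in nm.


lambda = 2L / n
= 2 * 0.61 / 1
= 1.22 / 1
= 1.22 nm

1.22


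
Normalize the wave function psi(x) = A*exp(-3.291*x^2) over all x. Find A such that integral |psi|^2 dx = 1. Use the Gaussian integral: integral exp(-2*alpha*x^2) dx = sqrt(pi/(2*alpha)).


integral |psi|^2 dx = A^2 * sqrt(pi/(2*alpha)) = 1
A^2 = sqrt(2*alpha/pi)
= sqrt(2 * 3.291 / pi)
= 1.447451
A = sqrt(1.447451)
= 1.2031

1.2031


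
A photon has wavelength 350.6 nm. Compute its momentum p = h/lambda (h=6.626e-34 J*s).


p = h / lambda
= 6.626e-34 / (350.6e-9)
= 6.626e-34 / 3.5060e-07
= 1.8899e-27 kg*m/s

1.8899e-27


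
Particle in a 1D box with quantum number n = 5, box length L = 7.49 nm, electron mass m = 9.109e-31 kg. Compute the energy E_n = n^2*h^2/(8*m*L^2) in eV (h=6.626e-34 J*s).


E = n^2 * h^2 / (8 * m * L^2)
= 5^2 * (6.626e-34)^2 / (8 * 9.109e-31 * (7.49e-9)^2)
= 25 * 4.3904e-67 / (8 * 9.109e-31 * 5.6100e-17)
= 2.6848e-20 J
= 0.1676 eV

0.1676


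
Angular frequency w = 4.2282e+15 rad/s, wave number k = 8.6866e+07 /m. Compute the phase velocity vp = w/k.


vp = w / k
= 4.2282e+15 / 8.6866e+07
= 4.8675e+07 m/s

4.8675e+07


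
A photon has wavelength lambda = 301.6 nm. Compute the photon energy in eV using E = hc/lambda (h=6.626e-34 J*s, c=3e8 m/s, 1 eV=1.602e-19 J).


E = hc / lambda
= (6.626e-34)(3e8) / (301.6e-9)
= 1.9878e-25 / 3.0160e-07
= 6.5908e-19 J
Converting to eV: 6.5908e-19 / 1.602e-19
= 4.1141 eV

4.1141


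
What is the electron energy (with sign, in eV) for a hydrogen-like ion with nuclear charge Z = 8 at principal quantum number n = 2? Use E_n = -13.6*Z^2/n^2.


E_n = -13.6 * Z^2 / n^2
= -13.6 * 8^2 / 2^2
= -13.6 * 64 / 4
= -217.6 eV

-217.6


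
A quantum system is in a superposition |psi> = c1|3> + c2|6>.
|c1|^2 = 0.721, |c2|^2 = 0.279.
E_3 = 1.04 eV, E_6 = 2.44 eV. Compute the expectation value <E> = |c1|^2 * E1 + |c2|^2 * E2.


<E> = |c1|^2 * E1 + |c2|^2 * E2
= 0.721 * 1.04 + 0.279 * 2.44
= 0.7498 + 0.6808
= 1.4306 eV

1.4306


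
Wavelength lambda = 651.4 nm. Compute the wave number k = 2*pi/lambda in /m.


k = 2 * pi / lambda
= 6.2832 / (651.4e-9)
= 6.2832 / 6.5140e-07
= 9.6457e+06 /m

9.6457e+06


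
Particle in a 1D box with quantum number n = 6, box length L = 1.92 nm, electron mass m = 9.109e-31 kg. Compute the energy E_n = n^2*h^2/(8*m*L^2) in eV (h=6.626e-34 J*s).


E = n^2 * h^2 / (8 * m * L^2)
= 6^2 * (6.626e-34)^2 / (8 * 9.109e-31 * (1.92e-9)^2)
= 36 * 4.3904e-67 / (8 * 9.109e-31 * 3.6864e-18)
= 5.8836e-19 J
= 3.6727 eV

3.6727


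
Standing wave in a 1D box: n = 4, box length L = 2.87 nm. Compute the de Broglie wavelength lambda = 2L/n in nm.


lambda = 2L / n
= 2 * 2.87 / 4
= 5.74 / 4
= 1.435 nm

1.435


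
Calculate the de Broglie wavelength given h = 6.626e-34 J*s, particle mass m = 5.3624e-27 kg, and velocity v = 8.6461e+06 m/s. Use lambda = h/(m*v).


lambda = h / (m * v)
= 6.626e-34 / (5.3624e-27 * 8.6461e+06)
= 6.626e-34 / 4.6364e-20
= 1.4291e-14 m

1.4291e-14


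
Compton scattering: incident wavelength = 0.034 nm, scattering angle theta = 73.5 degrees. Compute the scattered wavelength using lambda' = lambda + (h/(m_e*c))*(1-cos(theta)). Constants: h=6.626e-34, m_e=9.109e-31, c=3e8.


Compton wavelength: h/(m_e*c) = 2.4247e-12 m
d_lambda = 2.4247e-12 * (1 - cos(73.5 deg))
= 2.4247e-12 * 0.715985
= 1.7361e-12 m = 0.001736 nm
lambda' = 0.034 + 0.001736
= 0.035736 nm

0.035736


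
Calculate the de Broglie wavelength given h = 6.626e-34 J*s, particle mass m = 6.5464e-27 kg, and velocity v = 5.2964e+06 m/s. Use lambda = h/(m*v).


lambda = h / (m * v)
= 6.626e-34 / (6.5464e-27 * 5.2964e+06)
= 6.626e-34 / 3.4672e-20
= 1.9110e-14 m

1.9110e-14


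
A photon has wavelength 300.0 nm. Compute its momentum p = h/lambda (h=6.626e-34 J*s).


p = h / lambda
= 6.626e-34 / (300.0e-9)
= 6.626e-34 / 3.0000e-07
= 2.2087e-27 kg*m/s

2.2087e-27


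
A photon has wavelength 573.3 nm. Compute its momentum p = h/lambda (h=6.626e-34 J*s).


p = h / lambda
= 6.626e-34 / (573.3e-9)
= 6.626e-34 / 5.7330e-07
= 1.1558e-27 kg*m/s

1.1558e-27


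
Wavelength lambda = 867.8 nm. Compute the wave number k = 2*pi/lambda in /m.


k = 2 * pi / lambda
= 6.2832 / (867.8e-9)
= 6.2832 / 8.6780e-07
= 7.2404e+06 /m

7.2404e+06


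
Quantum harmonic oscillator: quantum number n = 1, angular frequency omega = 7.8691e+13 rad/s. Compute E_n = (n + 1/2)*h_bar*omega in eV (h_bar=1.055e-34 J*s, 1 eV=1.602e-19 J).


E = (n + 1/2) * h_bar * omega
= (1 + 0.5) * 1.055e-34 * 7.8691e+13
= 1.5 * 8.3019e-21
= 1.2453e-20 J
= 0.0777 eV

0.0777


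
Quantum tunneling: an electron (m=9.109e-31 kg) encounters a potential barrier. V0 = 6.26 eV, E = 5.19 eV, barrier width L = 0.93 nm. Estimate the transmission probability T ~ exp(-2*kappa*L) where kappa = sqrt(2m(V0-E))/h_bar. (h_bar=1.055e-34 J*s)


V0 - E = 1.07 eV = 1.7141e-19 J
kappa = sqrt(2 * m * (V0-E)) / h_bar
= sqrt(2 * 9.109e-31 * 1.7141e-19) / 1.055e-34
= 5.2969e+09 /m
2*kappa*L = 2 * 5.2969e+09 * 0.93e-9
= 9.8522
T = exp(-9.8522) = 5.263037e-05

5.263037e-05


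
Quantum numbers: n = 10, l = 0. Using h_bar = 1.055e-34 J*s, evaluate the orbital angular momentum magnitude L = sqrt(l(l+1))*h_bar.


L = sqrt(l*(l+1)) * h_bar
= sqrt(0 * 1) * 1.055e-34
= sqrt(0) * 1.055e-34
= 0.0 * 1.055e-34
= 0.0000e+00 J*s

0.0000e+00


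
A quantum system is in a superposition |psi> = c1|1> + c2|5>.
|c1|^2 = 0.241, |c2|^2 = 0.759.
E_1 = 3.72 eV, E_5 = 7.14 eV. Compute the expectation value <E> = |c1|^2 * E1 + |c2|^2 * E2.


<E> = |c1|^2 * E1 + |c2|^2 * E2
= 0.241 * 3.72 + 0.759 * 7.14
= 0.8965 + 5.4193
= 6.3158 eV

6.3158


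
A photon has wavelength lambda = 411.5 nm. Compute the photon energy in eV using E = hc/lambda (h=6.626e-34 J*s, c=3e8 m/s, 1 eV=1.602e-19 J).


E = hc / lambda
= (6.626e-34)(3e8) / (411.5e-9)
= 1.9878e-25 / 4.1150e-07
= 4.8306e-19 J
Converting to eV: 4.8306e-19 / 1.602e-19
= 3.0154 eV

3.0154


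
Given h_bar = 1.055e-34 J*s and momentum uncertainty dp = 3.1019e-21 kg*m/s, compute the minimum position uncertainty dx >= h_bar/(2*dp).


dx = h_bar / (2 * dp)
= 1.055e-34 / (2 * 3.1019e-21)
= 1.055e-34 / 6.2038e-21
= 1.7006e-14 m

1.7006e-14


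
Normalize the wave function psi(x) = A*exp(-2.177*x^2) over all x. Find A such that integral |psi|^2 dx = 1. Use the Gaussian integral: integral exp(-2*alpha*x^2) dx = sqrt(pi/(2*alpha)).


integral |psi|^2 dx = A^2 * sqrt(pi/(2*alpha)) = 1
A^2 = sqrt(2*alpha/pi)
= sqrt(2 * 2.177 / pi)
= 1.177252
A = sqrt(1.177252)
= 1.085

1.085


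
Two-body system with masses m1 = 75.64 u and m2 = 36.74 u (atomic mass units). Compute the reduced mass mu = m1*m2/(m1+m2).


mu = m1 * m2 / (m1 + m2)
= 75.64 * 36.74 / (75.64 + 36.74)
= 2779.0136 / 112.38
= 24.7287 u

24.7287


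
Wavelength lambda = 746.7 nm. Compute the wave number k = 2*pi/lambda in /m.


k = 2 * pi / lambda
= 6.2832 / (746.7e-9)
= 6.2832 / 7.4670e-07
= 8.4146e+06 /m

8.4146e+06


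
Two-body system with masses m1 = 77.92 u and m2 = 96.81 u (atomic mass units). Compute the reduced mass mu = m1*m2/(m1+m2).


mu = m1 * m2 / (m1 + m2)
= 77.92 * 96.81 / (77.92 + 96.81)
= 7543.4352 / 174.73
= 43.172 u

43.172


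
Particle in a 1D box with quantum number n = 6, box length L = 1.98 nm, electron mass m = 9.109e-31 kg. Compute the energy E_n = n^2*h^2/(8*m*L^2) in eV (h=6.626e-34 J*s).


E = n^2 * h^2 / (8 * m * L^2)
= 6^2 * (6.626e-34)^2 / (8 * 9.109e-31 * (1.98e-9)^2)
= 36 * 4.3904e-67 / (8 * 9.109e-31 * 3.9204e-18)
= 5.5324e-19 J
= 3.4534 eV

3.4534


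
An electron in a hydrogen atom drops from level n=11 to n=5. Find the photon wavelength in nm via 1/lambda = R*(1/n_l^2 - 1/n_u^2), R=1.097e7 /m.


1/lambda = R * (1/n_l^2 - 1/n_u^2)
= 1.097e7 * (1/5^2 - 1/11^2)
= 1.097e7 * (0.04 - 0.008264)
= 1.097e7 * 0.031736
= 3.4814e+05 /m
lambda = 1 / 3.4814e+05 = 2872.4172 nm

2872.4172


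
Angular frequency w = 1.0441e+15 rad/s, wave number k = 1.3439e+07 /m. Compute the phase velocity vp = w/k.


vp = w / k
= 1.0441e+15 / 1.3439e+07
= 7.7692e+07 m/s

7.7692e+07


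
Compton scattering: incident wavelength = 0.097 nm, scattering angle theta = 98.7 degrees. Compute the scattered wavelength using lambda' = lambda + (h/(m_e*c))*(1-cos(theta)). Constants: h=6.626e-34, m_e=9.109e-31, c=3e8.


Compton wavelength: h/(m_e*c) = 2.4247e-12 m
d_lambda = 2.4247e-12 * (1 - cos(98.7 deg))
= 2.4247e-12 * 1.151261
= 2.7915e-12 m = 0.002791 nm
lambda' = 0.097 + 0.002791
= 0.099791 nm

0.099791


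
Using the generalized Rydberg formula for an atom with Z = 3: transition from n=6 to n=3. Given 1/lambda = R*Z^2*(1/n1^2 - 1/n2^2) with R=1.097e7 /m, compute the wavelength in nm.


1/lambda = R * Z^2 * (1/n1^2 - 1/n2^2)
= 1.097e7 * 3^2 * (1/3^2 - 1/6^2)
= 1.097e7 * 9 * (0.111111 - 0.027778)
= 8.2275e+06 /m
lambda = 1 / 8.2275e+06
= 121.5436 nm

121.5436


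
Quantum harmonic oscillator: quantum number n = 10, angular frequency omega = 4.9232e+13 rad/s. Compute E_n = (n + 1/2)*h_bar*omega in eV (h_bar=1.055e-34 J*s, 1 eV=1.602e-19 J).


E = (n + 1/2) * h_bar * omega
= (10 + 0.5) * 1.055e-34 * 4.9232e+13
= 10.5 * 5.1940e-21
= 5.4537e-20 J
= 0.3404 eV

0.3404


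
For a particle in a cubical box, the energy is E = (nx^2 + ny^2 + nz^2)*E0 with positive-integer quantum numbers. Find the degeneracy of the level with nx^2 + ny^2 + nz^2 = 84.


Enumerate all (nx, ny, nz) with nx^2 + ny^2 + nz^2 = 84:
(2,4,8)
(2,8,4)
(4,2,8)
(4,8,2)
(8,2,4)
(8,4,2)
Total degeneracy = 6

6


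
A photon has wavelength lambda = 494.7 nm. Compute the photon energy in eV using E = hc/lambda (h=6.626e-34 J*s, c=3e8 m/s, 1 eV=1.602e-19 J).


E = hc / lambda
= (6.626e-34)(3e8) / (494.7e-9)
= 1.9878e-25 / 4.9470e-07
= 4.0182e-19 J
Converting to eV: 4.0182e-19 / 1.602e-19
= 2.5082 eV

2.5082


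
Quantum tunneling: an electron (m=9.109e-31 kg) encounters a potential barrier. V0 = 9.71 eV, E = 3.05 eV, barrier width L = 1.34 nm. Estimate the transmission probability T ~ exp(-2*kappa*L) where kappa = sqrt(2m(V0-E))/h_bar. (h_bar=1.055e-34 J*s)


V0 - E = 6.66 eV = 1.0669e-18 J
kappa = sqrt(2 * m * (V0-E)) / h_bar
= sqrt(2 * 9.109e-31 * 1.0669e-18) / 1.055e-34
= 1.3215e+10 /m
2*kappa*L = 2 * 1.3215e+10 * 1.34e-9
= 35.4161
T = exp(-35.4161) = 4.158837e-16

4.158837e-16


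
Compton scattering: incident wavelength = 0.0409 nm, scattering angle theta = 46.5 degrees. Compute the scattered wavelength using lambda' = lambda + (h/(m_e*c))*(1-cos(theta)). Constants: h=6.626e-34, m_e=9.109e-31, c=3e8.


Compton wavelength: h/(m_e*c) = 2.4247e-12 m
d_lambda = 2.4247e-12 * (1 - cos(46.5 deg))
= 2.4247e-12 * 0.311645
= 7.5565e-13 m = 0.000756 nm
lambda' = 0.0409 + 0.000756
= 0.041656 nm

0.041656


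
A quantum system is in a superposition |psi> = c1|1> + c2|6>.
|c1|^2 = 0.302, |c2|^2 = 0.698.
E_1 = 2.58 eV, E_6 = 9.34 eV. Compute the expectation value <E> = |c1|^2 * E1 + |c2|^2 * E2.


<E> = |c1|^2 * E1 + |c2|^2 * E2
= 0.302 * 2.58 + 0.698 * 9.34
= 0.7792 + 6.5193
= 7.2985 eV

7.2985


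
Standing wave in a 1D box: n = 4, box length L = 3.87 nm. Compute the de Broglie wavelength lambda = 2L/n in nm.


lambda = 2L / n
= 2 * 3.87 / 4
= 7.74 / 4
= 1.935 nm

1.935


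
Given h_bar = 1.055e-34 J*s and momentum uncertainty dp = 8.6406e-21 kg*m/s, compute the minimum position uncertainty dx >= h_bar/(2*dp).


dx = h_bar / (2 * dp)
= 1.055e-34 / (2 * 8.6406e-21)
= 1.055e-34 / 1.7281e-20
= 6.1049e-15 m

6.1049e-15


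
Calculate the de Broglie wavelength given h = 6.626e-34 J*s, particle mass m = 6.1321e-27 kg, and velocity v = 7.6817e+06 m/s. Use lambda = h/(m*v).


lambda = h / (m * v)
= 6.626e-34 / (6.1321e-27 * 7.6817e+06)
= 6.626e-34 / 4.7105e-20
= 1.4066e-14 m

1.4066e-14


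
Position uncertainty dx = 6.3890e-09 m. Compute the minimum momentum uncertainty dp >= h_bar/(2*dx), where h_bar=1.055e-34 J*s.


dp = h_bar / (2 * dx)
= 1.055e-34 / (2 * 6.3890e-09)
= 1.055e-34 / 1.2778e-08
= 8.2564e-27 kg*m/s

8.2564e-27


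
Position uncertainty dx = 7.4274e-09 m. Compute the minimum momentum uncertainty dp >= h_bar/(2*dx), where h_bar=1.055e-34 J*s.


dp = h_bar / (2 * dx)
= 1.055e-34 / (2 * 7.4274e-09)
= 1.055e-34 / 1.4855e-08
= 7.1021e-27 kg*m/s

7.1021e-27


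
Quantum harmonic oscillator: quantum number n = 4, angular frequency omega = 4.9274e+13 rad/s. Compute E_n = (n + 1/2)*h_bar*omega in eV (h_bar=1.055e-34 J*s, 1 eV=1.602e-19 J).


E = (n + 1/2) * h_bar * omega
= (4 + 0.5) * 1.055e-34 * 4.9274e+13
= 4.5 * 5.1984e-21
= 2.3393e-20 J
= 0.146 eV

0.146


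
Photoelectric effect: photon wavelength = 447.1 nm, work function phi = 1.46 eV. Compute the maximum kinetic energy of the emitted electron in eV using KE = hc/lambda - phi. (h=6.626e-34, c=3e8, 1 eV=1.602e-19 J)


E_photon = hc / lambda
= (6.626e-34)(3e8) / (447.1e-9)
= 4.4460e-19 J
= 2.7753 eV
KE = E_photon - phi
= 2.7753 - 1.46
= 1.3153 eV

1.3153


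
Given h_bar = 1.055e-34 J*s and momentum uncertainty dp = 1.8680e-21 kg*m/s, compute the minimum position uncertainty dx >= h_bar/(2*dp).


dx = h_bar / (2 * dp)
= 1.055e-34 / (2 * 1.8680e-21)
= 1.055e-34 / 3.7360e-21
= 2.8239e-14 m

2.8239e-14


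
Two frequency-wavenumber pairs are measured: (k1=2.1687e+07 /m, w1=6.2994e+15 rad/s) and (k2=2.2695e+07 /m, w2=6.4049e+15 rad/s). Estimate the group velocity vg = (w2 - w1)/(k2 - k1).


vg = (w2 - w1) / (k2 - k1)
= (6.4049e+15 - 6.2994e+15) / (2.2695e+07 - 2.1687e+07)
= 1.0550e+14 / 1.0080e+06
= 1.0466e+08 m/s

1.0466e+08


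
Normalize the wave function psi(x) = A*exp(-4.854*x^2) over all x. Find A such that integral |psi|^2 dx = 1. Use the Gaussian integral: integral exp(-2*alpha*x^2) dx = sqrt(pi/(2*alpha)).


integral |psi|^2 dx = A^2 * sqrt(pi/(2*alpha)) = 1
A^2 = sqrt(2*alpha/pi)
= sqrt(2 * 4.854 / pi)
= 1.757883
A = sqrt(1.757883)
= 1.3259

1.3259


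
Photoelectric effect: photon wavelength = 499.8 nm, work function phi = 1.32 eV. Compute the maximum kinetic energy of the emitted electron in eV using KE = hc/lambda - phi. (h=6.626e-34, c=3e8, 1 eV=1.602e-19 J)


E_photon = hc / lambda
= (6.626e-34)(3e8) / (499.8e-9)
= 3.9772e-19 J
= 2.4826 eV
KE = E_photon - phi
= 2.4826 - 1.32
= 1.1626 eV

1.1626
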